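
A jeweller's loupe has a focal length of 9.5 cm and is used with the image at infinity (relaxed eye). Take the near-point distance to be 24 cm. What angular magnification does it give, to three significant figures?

2.53

M = D/f = 24/9.5 = 2.526.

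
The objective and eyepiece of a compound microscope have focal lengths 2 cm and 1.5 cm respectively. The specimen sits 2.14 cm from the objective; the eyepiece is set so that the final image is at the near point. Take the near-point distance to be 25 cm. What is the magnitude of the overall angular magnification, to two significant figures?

250

Objective: 1/d_i = 1/f_obj - 1/d_o = 1/2 - 1/2.14 = 0.03271 cm^-1, so d_i = 30.571 cm.
m_obj = -d_i/d_o = -30.571/2.14 = -14.286.
Eyepiece angular magnification (image at near point): M_eye = 1 + D/f_e = 1 + 25/1.5 = 17.667.
Overall M = m_obj x M_eye = (-14.286)(17.667) = -252.38.
|M| = 252.38.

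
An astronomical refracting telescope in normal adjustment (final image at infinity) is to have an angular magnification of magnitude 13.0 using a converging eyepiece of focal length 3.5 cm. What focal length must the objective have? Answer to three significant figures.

|M| = f_obj/|f_eye|, so f_obj = |M| x |f_eye| = 13.0 x 3.5 = 45.500 cm.

45.5 cm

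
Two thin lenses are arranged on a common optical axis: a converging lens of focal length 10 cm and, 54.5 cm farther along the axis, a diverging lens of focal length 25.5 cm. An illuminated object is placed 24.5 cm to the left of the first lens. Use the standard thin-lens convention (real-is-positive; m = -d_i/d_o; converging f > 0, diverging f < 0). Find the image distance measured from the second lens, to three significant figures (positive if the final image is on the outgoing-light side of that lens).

First lens: d_i1 = 1/(1/10 - 1/24.5) = 16.897 cm.
The intermediate image is 16.897 cm to the right of lens 1, so d_o2 = L - d_i1 = 54.5 - 16.897 = 37.603 cm.
Second lens: d_i2 = 1/(1/(-25.5) - 1/(37.603)) = -15.195 cm.

-15.2 cm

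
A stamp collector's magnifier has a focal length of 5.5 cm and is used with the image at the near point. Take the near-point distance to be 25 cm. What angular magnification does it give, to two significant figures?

M = 1 + D/f = 1 + 25/5.5 = 5.545.

5.5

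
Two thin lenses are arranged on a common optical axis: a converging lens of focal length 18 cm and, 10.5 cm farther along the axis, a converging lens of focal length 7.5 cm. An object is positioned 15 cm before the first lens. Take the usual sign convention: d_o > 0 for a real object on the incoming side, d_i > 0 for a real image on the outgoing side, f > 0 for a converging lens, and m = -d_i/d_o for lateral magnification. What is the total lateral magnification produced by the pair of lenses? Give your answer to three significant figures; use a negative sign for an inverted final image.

-0.484

Applying the thin-lens equation to the first lens, 1/18 = 1/15 + 1/d_i1, which gives d_i1 = -90.000 cm.
Its lateral magnification is m_1 = -d_i1/d_o1 = -(-90.000)/15 = 6.0000.
With d_i1 < 0 the first image is virtual and lies on the object side; the object distance for lens 2 is d_o2 = 10.5 - (-90.000) = 100.500 cm.
Applying the thin-lens equation again with f_2 = 7.5 cm and d_o2 = 100.500 cm gives d_i2 = 8.105 cm.
m_2 = -(8.105)/(100.500) = -0.0806.
The system's lateral magnification is m_1 m_2 = (6.0000)(-0.0806) = -0.4839.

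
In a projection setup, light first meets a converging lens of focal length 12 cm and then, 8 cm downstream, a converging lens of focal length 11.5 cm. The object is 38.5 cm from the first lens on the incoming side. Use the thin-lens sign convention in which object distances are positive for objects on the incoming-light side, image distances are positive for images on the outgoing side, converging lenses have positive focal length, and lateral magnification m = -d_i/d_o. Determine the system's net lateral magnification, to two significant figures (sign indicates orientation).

Applying the thin-lens equation to the first lens, 1/12 = 1/38.5 + 1/d_i1, which gives d_i1 = 17.434 cm.
Its lateral magnification is m_1 = -d_i1/d_o1 = -(17.434)/38.5 = -0.4528.
This image would form 17.434 cm past lens 1, i.e. 9.434 cm beyond lens 2, so it is a virtual object for lens 2: d_o2 = 8 - 17.434 = -9.434 cm.
Applying the thin-lens equation again with f_2 = 11.5 cm and d_o2 = -9.434 cm gives d_i2 = 5.183 cm.
m_2 = -(5.183)/(-9.434) = 0.5493.
The system's lateral magnification is m_1 m_2 = (-0.4528)(0.5493) = -0.2488.

-0.25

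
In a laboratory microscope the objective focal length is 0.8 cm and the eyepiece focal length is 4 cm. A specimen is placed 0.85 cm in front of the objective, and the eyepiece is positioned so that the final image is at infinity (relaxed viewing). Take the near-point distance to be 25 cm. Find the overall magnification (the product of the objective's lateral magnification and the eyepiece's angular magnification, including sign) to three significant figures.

-100

Objective: 1/d_i = 1/f_obj - 1/d_o = 1/0.8 - 1/0.85 = 0.07353 cm^-1, so d_i = 13.600 cm.
m_obj = -d_i/d_o = -13.600/0.85 = -16.000.
Eyepiece angular magnification (image at infinity): M_eye = D/f_e = 25/4 = 6.250.
Overall M = m_obj x M_eye = (-16.000)(6.250) = -100.00.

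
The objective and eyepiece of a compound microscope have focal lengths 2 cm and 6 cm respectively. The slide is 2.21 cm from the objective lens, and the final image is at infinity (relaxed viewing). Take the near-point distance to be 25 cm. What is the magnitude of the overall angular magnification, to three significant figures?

Objective: 1/d_i = 1/f_obj - 1/d_o = 1/2 - 1/2.21 = 0.04751 cm^-1, so d_i = 21.048 cm.
m_obj = -d_i/d_o = -21.048/2.21 = -9.524.
Eyepiece angular magnification (image at infinity): M_eye = D/f_e = 25/6 = 4.167.
Overall M = m_obj x M_eye = (-9.524)(4.167) = -39.68.
|M| = 39.68.

39.7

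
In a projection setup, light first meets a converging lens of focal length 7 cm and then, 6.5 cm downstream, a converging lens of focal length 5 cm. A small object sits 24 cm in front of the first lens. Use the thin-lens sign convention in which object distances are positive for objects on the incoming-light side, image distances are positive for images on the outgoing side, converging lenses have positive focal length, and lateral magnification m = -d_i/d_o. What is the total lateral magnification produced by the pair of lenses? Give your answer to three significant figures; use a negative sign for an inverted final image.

Applying the thin-lens equation to the first lens, 1/7 = 1/24 + 1/d_i1, which gives d_i1 = 9.882 cm.
Its lateral magnification is m_1 = -d_i1/d_o1 = -(9.882)/24 = -0.4118.
Since 9.882 cm > 6.5 cm, the first image lies past the second lens and serves as a virtual object: d_o2 = L - d_i1 = -3.382 cm.
Applying the thin-lens equation again with f_2 = 5 cm and d_o2 = -3.382 cm gives d_i2 = 2.018 cm.
m_2 = -(2.018)/(-3.382) = 0.5965.
Total m = m_1 x m_2 = (-0.4118)(0.5965) = -0.2456.

-0.246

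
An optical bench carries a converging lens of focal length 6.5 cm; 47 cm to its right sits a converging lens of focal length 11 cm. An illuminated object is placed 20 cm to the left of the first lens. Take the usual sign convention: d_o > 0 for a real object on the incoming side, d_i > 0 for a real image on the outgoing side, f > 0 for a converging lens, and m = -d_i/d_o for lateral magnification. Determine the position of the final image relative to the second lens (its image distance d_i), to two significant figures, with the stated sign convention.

16 cm

Lens 1: 1/d_i1 = 1/f_1 - 1/d_o1 = 1/6.5 - 1/20 = 0.10385 cm^-1, so d_i1 = 9.630 cm.
Object distance for lens 2: d_o2 = 47 - 9.630 = 37.370 cm.
Lens 2: 1/d_i2 = 1/f_2 - 1/d_o2 = 1/11 - 1/(37.370) = 0.06415 cm^-1, so d_i2 = 15.588 cm.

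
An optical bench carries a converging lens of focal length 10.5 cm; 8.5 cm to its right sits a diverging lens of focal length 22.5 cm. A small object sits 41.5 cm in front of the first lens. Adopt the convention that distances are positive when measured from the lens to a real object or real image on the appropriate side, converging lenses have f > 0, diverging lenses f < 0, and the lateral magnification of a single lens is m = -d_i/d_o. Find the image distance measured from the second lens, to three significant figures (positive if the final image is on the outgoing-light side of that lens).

Lens 1: 1/d_i1 = 1/f_1 - 1/d_o1 = 1/10.5 - 1/41.5 = 0.07114 cm^-1, so d_i1 = 14.056 cm.
This image would form 14.056 cm past lens 1, i.e. 5.556 cm beyond lens 2, so it is a virtual object for lens 2: d_o2 = 8.5 - 14.056 = -5.556 cm.
Lens 2: 1/d_i2 = 1/f_2 - 1/d_o2 = 1/(-22.5) - 1/(-5.556) = 0.13553 cm^-1, so d_i2 = 7.379 cm.

7.38 cm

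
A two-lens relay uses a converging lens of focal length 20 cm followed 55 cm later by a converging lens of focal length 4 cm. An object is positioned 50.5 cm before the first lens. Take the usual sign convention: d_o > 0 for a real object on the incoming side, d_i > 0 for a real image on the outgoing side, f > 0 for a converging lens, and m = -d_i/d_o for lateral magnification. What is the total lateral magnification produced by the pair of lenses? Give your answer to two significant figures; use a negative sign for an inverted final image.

0.15

Lens 1: 1/d_i1 = 1/f_1 - 1/d_o1 = 1/20 - 1/50.5 = 0.03020 cm^-1, so d_i1 = 33.115 cm.
m_1 = -(33.115)/50.5 = -0.6557.
Object distance for lens 2: d_o2 = 55 - 33.115 = 21.885 cm.
Lens 2: 1/d_i2 = 1/f_2 - 1/d_o2 = 1/4 - 1/(21.885) = 0.20431 cm^-1, so d_i2 = 4.895 cm.
m_2 = -(4.895)/(21.885) = -0.2236.
The system's lateral magnification is m_1 m_2 = (-0.6557)(-0.2236) = 0.1467.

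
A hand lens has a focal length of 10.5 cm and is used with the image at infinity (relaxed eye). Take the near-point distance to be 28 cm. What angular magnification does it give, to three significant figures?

2.67

M = D/f = 28/10.5 = 2.667.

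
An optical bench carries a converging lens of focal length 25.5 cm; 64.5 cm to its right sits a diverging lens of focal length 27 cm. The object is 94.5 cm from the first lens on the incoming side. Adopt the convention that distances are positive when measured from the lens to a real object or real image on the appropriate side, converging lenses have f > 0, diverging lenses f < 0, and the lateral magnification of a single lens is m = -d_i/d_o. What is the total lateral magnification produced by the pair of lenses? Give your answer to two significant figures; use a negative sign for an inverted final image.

-0.18

First lens: d_i1 = 1/(1/25.5 - 1/94.5) = 34.924 cm.
m_1 = -(34.924)/94.5 = -0.3696.
The intermediate image is 34.924 cm to the right of lens 1, so d_o2 = L - d_i1 = 64.5 - 34.924 = 29.576 cm.
Second lens: d_i2 = 1/(1/(-27) - 1/(29.576)) = -14.115 cm.
m_2 = -(-14.115)/(29.576) = 0.4772.
Overall magnification: m = m_1 m_2 = -0.1764.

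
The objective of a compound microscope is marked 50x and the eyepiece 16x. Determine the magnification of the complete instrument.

The overall magnification of a compound microscope is the product of the objective and eyepiece magnifications:
M = M_obj x M_eye = 50 x 16 = 800.

800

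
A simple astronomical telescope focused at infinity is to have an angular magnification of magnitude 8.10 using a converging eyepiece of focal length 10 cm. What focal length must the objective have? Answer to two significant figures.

81 cm

|M| = f_obj/|f_eye|, so f_obj = |M| x |f_eye| = 8.1 x 10 = 81.000 cm.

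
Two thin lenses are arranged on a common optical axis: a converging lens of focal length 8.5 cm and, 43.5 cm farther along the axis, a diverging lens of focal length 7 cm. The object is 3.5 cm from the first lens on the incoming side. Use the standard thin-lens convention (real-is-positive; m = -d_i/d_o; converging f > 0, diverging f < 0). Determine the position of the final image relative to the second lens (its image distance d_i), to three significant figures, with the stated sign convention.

-6.13 cm

Applying the thin-lens equation to the first lens, 1/8.5 = 1/3.5 + 1/d_i1, which gives d_i1 = -5.950 cm.
The intermediate image is virtual, 5.950 cm to the left of lens 1, so d_o2 = L - d_i1 = 43.5 - (-5.950) = 49.450 cm.
Applying the thin-lens equation again with f_2 = -7 cm and d_o2 = 49.450 cm gives d_i2 = -6.132 cm.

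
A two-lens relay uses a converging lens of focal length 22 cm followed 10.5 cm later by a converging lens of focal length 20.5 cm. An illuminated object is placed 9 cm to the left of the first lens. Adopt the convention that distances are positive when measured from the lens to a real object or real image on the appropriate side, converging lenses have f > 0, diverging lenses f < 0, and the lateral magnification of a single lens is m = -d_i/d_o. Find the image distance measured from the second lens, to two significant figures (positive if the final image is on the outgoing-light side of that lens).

100 cm

First lens: d_i1 = 1/(1/22 - 1/9) = -15.231 cm.
With d_i1 < 0 the first image is virtual and lies on the object side; the object distance for lens 2 is d_o2 = 10.5 - (-15.231) = 25.731 cm.
Second lens: d_i2 = 1/(1/20.5 - 1/(25.731)) = 100.842 cm.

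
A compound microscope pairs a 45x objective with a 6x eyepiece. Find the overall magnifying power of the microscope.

The overall magnification of a compound microscope is the product of the objective and eyepiece magnifications:
M = M_obj x M_eye = 45 x 6 = 270.

270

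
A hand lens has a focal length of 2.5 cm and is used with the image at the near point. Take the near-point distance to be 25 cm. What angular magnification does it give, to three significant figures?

M = 1 + D/f = 1 + 25/2.5 = 11.000.

11.0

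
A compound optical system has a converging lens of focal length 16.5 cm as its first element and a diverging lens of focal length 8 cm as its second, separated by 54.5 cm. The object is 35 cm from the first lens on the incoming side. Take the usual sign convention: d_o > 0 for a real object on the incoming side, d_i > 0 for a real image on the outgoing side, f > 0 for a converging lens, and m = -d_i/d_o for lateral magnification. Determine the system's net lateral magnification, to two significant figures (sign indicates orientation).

First lens: d_i1 = 1/(1/16.5 - 1/35) = 31.216 cm.
m_1 = -(31.216)/35 = -0.8919.
The intermediate image is 31.216 cm to the right of lens 1, so d_o2 = L - d_i1 = 54.5 - 31.216 = 23.284 cm.
Second lens: d_i2 = 1/(1/(-8) - 1/(23.284)) = -5.954 cm.
m_2 = -(-5.954)/(23.284) = 0.2557.
Overall magnification: m = m_1 m_2 = -0.2281.

-0.23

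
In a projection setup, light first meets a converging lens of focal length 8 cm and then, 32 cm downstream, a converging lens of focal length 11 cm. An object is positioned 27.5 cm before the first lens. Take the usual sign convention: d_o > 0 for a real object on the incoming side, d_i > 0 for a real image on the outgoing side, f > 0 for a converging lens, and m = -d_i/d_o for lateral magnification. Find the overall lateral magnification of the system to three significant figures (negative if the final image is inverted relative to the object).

Lens 1: 1/d_i1 = 1/f_1 - 1/d_o1 = 1/8 - 1/27.5 = 0.08864 cm^-1, so d_i1 = 11.282 cm.
m_1 = -(11.282)/27.5 = -0.4103.
That image sits 20.718 cm in front of the second lens, so d_o2 = 20.718 cm.
Lens 2: 1/d_i2 = 1/f_2 - 1/d_o2 = 1/11 - 1/(20.718) = 0.04264 cm^-1, so d_i2 = 23.451 cm.
m_2 = -(23.451)/(20.718) = -1.1319.
Overall magnification: m = m_1 m_2 = 0.4644.

0.464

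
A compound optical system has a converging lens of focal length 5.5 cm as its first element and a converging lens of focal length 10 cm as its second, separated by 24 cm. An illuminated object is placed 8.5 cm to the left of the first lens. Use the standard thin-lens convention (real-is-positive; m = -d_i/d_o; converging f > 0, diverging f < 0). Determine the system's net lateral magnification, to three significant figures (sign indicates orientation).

-11.6

Lens 1: 1/d_i1 = 1/f_1 - 1/d_o1 = 1/5.5 - 1/8.5 = 0.06417 cm^-1, so d_i1 = 15.583 cm.
m_1 = -(15.583)/8.5 = -1.8333.
Object distance for lens 2: d_o2 = 24 - 15.583 = 8.417 cm.
Lens 2: 1/d_i2 = 1/f_2 - 1/d_o2 = 1/10 - 1/(8.417) = -0.01881 cm^-1, so d_i2 = -53.158 cm.
m_2 = -(-53.158)/(8.417) = 6.3158.
Total m = m_1 x m_2 = (-1.8333)(6.3158) = -11.5789.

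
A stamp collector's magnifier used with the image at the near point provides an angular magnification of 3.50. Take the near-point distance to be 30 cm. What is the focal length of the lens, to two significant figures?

12 cm

For the image at the near point, M = 1 + D/f.
f = D/(M - 1) = 30/(3.5 - 1) = 12.000 cm.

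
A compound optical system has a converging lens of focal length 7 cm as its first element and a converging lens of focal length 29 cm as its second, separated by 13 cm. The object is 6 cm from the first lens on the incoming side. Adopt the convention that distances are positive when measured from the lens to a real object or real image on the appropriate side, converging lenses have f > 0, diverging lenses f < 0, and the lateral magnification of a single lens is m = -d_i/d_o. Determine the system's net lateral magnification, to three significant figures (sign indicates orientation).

First lens: d_i1 = 1/(1/7 - 1/6) = -42.000 cm.
m_1 = -(-42.000)/6 = 7.0000.
With d_i1 < 0 the first image is virtual and lies on the object side; the object distance for lens 2 is d_o2 = 13 - (-42.000) = 55.000 cm.
Second lens: d_i2 = 1/(1/29 - 1/(55.000)) = 61.346 cm.
m_2 = -(61.346)/(55.000) = -1.1154.
Total m = m_1 x m_2 = (7.0000)(-1.1154) = -7.8077.

-7.81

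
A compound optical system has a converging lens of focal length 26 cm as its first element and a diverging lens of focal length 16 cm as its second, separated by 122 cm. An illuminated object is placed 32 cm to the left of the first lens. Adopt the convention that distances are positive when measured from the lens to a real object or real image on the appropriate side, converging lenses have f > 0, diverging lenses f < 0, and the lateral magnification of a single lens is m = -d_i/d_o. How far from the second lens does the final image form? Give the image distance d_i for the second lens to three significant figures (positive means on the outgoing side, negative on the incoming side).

Lens 1: 1/d_i1 = 1/f_1 - 1/d_o1 = 1/26 - 1/32 = 0.00721 cm^-1, so d_i1 = 138.667 cm.
Since 138.667 cm > 122 cm, the first image lies past the second lens and serves as a virtual object: d_o2 = L - d_i1 = -16.667 cm.
Lens 2: 1/d_i2 = 1/f_2 - 1/d_o2 = 1/(-16) - 1/(-16.667) = -0.00250 cm^-1, so d_i2 = -400.000 cm.

-400 cm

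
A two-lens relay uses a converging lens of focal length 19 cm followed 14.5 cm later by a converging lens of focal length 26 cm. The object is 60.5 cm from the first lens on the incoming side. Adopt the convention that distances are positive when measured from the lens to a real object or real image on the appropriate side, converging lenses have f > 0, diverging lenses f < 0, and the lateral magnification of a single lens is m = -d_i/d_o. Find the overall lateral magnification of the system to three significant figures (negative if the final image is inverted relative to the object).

-0.304

Lens 1: 1/d_i1 = 1/f_1 - 1/d_o1 = 1/19 - 1/60.5 = 0.03610 cm^-1, so d_i1 = 27.699 cm.
m_1 = -(27.699)/60.5 = -0.4578.
Since 27.699 cm > 14.5 cm, the first image lies past the second lens and serves as a virtual object: d_o2 = L - d_i1 = -13.199 cm.
Lens 2: 1/d_i2 = 1/f_2 - 1/d_o2 = 1/26 - 1/(-13.199) = 0.11423 cm^-1, so d_i2 = 8.755 cm.
m_2 = -(8.755)/(-13.199) = 0.6633.
Overall magnification: m = m_1 m_2 = -0.3037.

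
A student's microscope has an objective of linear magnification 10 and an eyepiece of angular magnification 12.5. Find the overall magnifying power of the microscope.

The overall magnification of a compound microscope is the product of the objective and eyepiece magnifications:
M = M_obj x M_eye = 10 x 12.5 = 125.

125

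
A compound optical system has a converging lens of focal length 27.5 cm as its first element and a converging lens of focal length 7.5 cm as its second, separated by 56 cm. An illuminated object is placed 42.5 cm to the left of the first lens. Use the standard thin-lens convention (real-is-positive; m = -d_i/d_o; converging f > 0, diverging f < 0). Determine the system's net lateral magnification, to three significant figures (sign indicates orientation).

-0.467

Applying the thin-lens equation to the first lens, 1/27.5 = 1/42.5 + 1/d_i1, which gives d_i1 = 77.917 cm.
Its lateral magnification is m_1 = -d_i1/d_o1 = -(77.917)/42.5 = -1.8333.
This image would form 77.917 cm past lens 1, i.e. 21.917 cm beyond lens 2, so it is a virtual object for lens 2: d_o2 = 56 - 77.917 = -21.917 cm.
Applying the thin-lens equation again with f_2 = 7.5 cm and d_o2 = -21.917 cm gives d_i2 = 5.588 cm.
m_2 = -(5.588)/(-21.917) = 0.2550.
Total m = m_1 x m_2 = (-1.8333)(0.2550) = -0.4674.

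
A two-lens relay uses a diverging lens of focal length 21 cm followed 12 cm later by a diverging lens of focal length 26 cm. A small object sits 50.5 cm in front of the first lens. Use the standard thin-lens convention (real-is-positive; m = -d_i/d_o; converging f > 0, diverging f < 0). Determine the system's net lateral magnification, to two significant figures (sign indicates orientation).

0.14

Applying the thin-lens equation to the first lens, 1/(-21) = 1/50.5 + 1/d_i1, which gives d_i1 = -14.832 cm.
Its lateral magnification is m_1 = -d_i1/d_o1 = -(-14.832)/50.5 = 0.2937.
With d_i1 < 0 the first image is virtual and lies on the object side; the object distance for lens 2 is d_o2 = 12 - (-14.832) = 26.832 cm.
Applying the thin-lens equation again with f_2 = -26 cm and d_o2 = 26.832 cm gives d_i2 = -13.205 cm.
m_2 = -(-13.205)/(26.832) = 0.4921.
Overall magnification: m = m_1 m_2 = 0.1445.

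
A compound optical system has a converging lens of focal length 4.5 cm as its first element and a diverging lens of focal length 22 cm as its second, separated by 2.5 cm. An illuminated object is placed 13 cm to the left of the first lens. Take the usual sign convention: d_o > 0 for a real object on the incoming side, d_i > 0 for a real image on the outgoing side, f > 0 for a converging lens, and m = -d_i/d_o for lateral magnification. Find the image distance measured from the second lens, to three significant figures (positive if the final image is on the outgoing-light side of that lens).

First lens: d_i1 = 1/(1/4.5 - 1/13) = 6.882 cm.
This image would form 6.882 cm past lens 1, i.e. 4.382 cm beyond lens 2, so it is a virtual object for lens 2: d_o2 = 2.5 - 6.882 = -4.382 cm.
Second lens: d_i2 = 1/(1/(-22) - 1/(-4.382)) = 5.472 cm.

5.47 cm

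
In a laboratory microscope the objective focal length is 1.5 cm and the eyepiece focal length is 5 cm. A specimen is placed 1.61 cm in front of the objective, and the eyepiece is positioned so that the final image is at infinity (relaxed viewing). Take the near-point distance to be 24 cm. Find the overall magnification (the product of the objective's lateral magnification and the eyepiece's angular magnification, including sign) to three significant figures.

-65.5

Objective: 1/d_i = 1/f_obj - 1/d_o = 1/1.5 - 1/1.61 = 0.04555 cm^-1, so d_i = 21.955 cm.
m_obj = -d_i/d_o = -21.955/1.61 = -13.636.
Eyepiece angular magnification (image at infinity): M_eye = D/f_e = 24/5 = 4.800.
Overall M = m_obj x M_eye = (-13.636)(4.800) = -65.45.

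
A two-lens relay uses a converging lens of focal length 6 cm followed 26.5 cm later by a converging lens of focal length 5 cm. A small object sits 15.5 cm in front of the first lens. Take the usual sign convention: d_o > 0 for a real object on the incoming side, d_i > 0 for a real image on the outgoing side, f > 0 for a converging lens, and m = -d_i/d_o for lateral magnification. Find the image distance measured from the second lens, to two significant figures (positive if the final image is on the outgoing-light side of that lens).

Lens 1: 1/d_i1 = 1/f_1 - 1/d_o1 = 1/6 - 1/15.5 = 0.10215 cm^-1, so d_i1 = 9.789 cm.
The intermediate image is 9.789 cm to the right of lens 1, so d_o2 = L - d_i1 = 26.5 - 9.789 = 16.711 cm.
Lens 2: 1/d_i2 = 1/f_2 - 1/d_o2 = 1/5 - 1/(16.711) = 0.14016 cm^-1, so d_i2 = 7.135 cm.

7.1 cm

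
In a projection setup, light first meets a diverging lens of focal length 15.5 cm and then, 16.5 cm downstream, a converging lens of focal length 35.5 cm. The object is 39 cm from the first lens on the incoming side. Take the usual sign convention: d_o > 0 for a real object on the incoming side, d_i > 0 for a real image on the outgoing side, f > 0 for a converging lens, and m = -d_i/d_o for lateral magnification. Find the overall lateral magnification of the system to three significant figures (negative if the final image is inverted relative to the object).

Applying the thin-lens equation to the first lens, 1/(-15.5) = 1/39 + 1/d_i1, which gives d_i1 = -11.092 cm.
Its lateral magnification is m_1 = -d_i1/d_o1 = -(-11.092)/39 = 0.2844.
With d_i1 < 0 the first image is virtual and lies on the object side; the object distance for lens 2 is d_o2 = 16.5 - (-11.092) = 27.592 cm.
Applying the thin-lens equation again with f_2 = 35.5 cm and d_o2 = 27.592 cm gives d_i2 = -123.859 cm.
m_2 = -(-123.859)/(27.592) = 4.4890.
Overall magnification: m = m_1 m_2 = 1.2767.

1.28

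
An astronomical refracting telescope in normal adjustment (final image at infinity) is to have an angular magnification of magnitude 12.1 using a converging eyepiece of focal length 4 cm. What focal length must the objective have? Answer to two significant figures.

48 cm

|M| = f_obj/|f_eye|, so f_obj = |M| x |f_eye| = 12.1 x 4 = 48.400 cm.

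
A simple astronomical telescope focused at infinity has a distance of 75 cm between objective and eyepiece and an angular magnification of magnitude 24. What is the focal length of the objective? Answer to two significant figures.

In normal adjustment the tube length equals f_obj + f_eye and |M| = f_obj/f_eye.
So f_obj = 24 f_eye and 24 f_eye + f_eye = 75 cm, giving f_eye = 75/25 = 3.000 cm and f_obj = 72.000 cm.

72 cm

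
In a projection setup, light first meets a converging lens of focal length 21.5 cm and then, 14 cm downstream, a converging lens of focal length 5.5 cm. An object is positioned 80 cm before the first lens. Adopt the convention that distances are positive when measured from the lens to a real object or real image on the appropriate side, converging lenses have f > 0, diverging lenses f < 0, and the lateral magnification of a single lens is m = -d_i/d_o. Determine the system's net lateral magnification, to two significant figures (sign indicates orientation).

-0.097

First lens: d_i1 = 1/(1/21.5 - 1/80) = 29.402 cm.
m_1 = -(29.402)/80 = -0.3675.
This image would form 29.402 cm past lens 1, i.e. 15.402 cm beyond lens 2, so it is a virtual object for lens 2: d_o2 = 14 - 29.402 = -15.402 cm.
Second lens: d_i2 = 1/(1/5.5 - 1/(-15.402)) = 4.053 cm.
m_2 = -(4.053)/(-15.402) = 0.2631.
Overall magnification: m = m_1 m_2 = -0.0967.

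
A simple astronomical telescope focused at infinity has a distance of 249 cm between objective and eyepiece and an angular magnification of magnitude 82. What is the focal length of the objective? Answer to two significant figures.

In normal adjustment the tube length equals f_obj + f_eye and |M| = f_obj/f_eye.
So f_obj = 82 f_eye and 82 f_eye + f_eye = 249 cm, giving f_eye = 249/83 = 3.000 cm and f_obj = 246.000 cm.

250 cm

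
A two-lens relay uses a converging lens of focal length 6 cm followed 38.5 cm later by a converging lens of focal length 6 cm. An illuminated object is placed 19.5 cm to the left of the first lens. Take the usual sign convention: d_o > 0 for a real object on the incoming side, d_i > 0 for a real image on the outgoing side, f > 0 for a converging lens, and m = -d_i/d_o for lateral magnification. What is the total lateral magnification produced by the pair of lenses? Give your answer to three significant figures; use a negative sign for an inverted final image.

0.112

First lens: d_i1 = 1/(1/6 - 1/19.5) = 8.667 cm.
m_1 = -(8.667)/19.5 = -0.4444.
Object distance for lens 2: d_o2 = 38.5 - 8.667 = 29.833 cm.
Second lens: d_i2 = 1/(1/6 - 1/(29.833)) = 7.510 cm.
m_2 = -(7.510)/(29.833) = -0.2517.
Total m = m_1 x m_2 = (-0.4444)(-0.2517) = 0.1119.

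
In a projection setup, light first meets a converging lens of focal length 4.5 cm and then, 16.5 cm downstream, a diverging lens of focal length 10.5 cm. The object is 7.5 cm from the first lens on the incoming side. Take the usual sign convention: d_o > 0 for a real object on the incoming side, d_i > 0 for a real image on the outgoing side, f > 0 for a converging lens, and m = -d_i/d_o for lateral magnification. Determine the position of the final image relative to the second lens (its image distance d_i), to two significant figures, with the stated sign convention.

-3.5 cm

Applying the thin-lens equation to the first lens, 1/4.5 = 1/7.5 + 1/d_i1, which gives d_i1 = 11.250 cm.
The intermediate image is 11.250 cm to the right of lens 1, so d_o2 = L - d_i1 = 16.5 - 11.250 = 5.250 cm.
Applying the thin-lens equation again with f_2 = -10.5 cm and d_o2 = 5.250 cm gives d_i2 = -3.500 cm.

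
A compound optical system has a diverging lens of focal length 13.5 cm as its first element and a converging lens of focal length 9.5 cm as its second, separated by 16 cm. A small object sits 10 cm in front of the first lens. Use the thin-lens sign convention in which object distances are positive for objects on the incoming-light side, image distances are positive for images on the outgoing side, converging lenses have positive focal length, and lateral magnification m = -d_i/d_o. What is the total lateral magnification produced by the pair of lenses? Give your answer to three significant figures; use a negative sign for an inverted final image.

-0.446

Applying the thin-lens equation to the first lens, 1/(-13.5) = 1/10 + 1/d_i1, which gives d_i1 = -5.745 cm.
Its lateral magnification is m_1 = -d_i1/d_o1 = -(-5.745)/10 = 0.5745.
The intermediate image is virtual, 5.745 cm to the left of lens 1, so d_o2 = L - d_i1 = 16 - (-5.745) = 21.745 cm.
Applying the thin-lens equation again with f_2 = 9.5 cm and d_o2 = 21.745 cm gives d_i2 = 16.871 cm.
m_2 = -(16.871)/(21.745) = -0.7758.
The system's lateral magnification is m_1 m_2 = (0.5745)(-0.7758) = -0.4457.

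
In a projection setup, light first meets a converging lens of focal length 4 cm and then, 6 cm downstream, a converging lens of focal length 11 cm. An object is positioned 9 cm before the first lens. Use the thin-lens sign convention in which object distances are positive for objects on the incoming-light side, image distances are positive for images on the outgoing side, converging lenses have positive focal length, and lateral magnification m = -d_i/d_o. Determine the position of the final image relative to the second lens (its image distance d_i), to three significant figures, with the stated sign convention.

1.08 cm

Applying the thin-lens equation to the first lens, 1/4 = 1/9 + 1/d_i1, which gives d_i1 = 7.200 cm.
Since 7.200 cm > 6 cm, the first image lies past the second lens and serves as a virtual object: d_o2 = L - d_i1 = -1.200 cm.
Applying the thin-lens equation again with f_2 = 11 cm and d_o2 = -1.200 cm gives d_i2 = 1.082 cm.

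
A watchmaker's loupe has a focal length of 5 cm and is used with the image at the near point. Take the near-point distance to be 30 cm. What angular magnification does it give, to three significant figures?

M = 1 + D/f = 1 + 30/5 = 7.000.

7.00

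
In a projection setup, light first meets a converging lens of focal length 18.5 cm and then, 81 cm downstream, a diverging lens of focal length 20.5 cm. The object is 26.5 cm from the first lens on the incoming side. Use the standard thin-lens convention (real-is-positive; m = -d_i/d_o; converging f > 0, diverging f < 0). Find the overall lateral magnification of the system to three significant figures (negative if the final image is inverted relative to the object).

-1.18

Lens 1: 1/d_i1 = 1/f_1 - 1/d_o1 = 1/18.5 - 1/26.5 = 0.01632 cm^-1, so d_i1 = 61.281 cm.
m_1 = -(61.281)/26.5 = -2.3125.
The intermediate image is 61.281 cm to the right of lens 1, so d_o2 = L - d_i1 = 81 - 61.281 = 19.719 cm.
Lens 2: 1/d_i2 = 1/f_2 - 1/d_o2 = 1/(-20.5) - 1/(19.719) = -0.09949 cm^-1, so d_i2 = -10.051 cm.
m_2 = -(-10.051)/(19.719) = 0.5097.
Overall magnification: m = m_1 m_2 = -1.1787.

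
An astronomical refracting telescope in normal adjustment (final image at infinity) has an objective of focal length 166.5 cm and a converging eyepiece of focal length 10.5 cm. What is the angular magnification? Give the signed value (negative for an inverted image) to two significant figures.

M = -f_obj/f_eye = -166.5/(10.5) = -15.857.

-16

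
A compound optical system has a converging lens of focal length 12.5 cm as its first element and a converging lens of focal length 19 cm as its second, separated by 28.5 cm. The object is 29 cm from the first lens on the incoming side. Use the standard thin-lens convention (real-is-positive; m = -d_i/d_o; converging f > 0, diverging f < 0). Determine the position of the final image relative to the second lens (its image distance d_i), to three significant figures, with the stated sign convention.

-9.95 cm

Applying the thin-lens equation to the first lens, 1/12.5 = 1/29 + 1/d_i1, which gives d_i1 = 21.970 cm.
The intermediate image is 21.970 cm to the right of lens 1, so d_o2 = L - d_i1 = 28.5 - 21.970 = 6.530 cm.
Applying the thin-lens equation again with f_2 = 19 cm and d_o2 = 6.530 cm gives d_i2 = -9.950 cm.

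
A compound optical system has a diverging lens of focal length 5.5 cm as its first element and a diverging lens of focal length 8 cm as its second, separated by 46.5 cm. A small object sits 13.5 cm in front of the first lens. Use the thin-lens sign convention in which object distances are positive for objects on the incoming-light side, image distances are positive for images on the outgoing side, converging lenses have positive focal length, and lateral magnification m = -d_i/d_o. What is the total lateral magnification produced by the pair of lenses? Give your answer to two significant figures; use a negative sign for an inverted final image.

Applying the thin-lens equation to the first lens, 1/(-5.5) = 1/13.5 + 1/d_i1, which gives d_i1 = -3.908 cm.
Its lateral magnification is m_1 = -d_i1/d_o1 = -(-3.908)/13.5 = 0.2895.
The intermediate image is virtual, 3.908 cm to the left of lens 1, so d_o2 = L - d_i1 = 46.5 - (-3.908) = 50.408 cm.
Applying the thin-lens equation again with f_2 = -8 cm and d_o2 = 50.408 cm gives d_i2 = -6.904 cm.
m_2 = -(-6.904)/(50.408) = 0.1370.
The system's lateral magnification is m_1 m_2 = (0.2895)(0.1370) = 0.0396.

0.040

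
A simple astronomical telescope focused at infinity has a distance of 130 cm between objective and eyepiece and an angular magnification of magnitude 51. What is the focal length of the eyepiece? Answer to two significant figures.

In normal adjustment the tube length equals f_obj + f_eye and |M| = f_obj/f_eye.
So f_obj = 51 f_eye and 51 f_eye + f_eye = 130 cm, giving f_eye = 130/52 = 2.500 cm and f_obj = 127.500 cm.

2.5 cm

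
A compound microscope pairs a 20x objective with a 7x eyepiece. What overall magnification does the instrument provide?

140

The overall magnification of a compound microscope is the product of the objective and eyepiece magnifications:
M = M_obj x M_eye = 20 x 7 = 140.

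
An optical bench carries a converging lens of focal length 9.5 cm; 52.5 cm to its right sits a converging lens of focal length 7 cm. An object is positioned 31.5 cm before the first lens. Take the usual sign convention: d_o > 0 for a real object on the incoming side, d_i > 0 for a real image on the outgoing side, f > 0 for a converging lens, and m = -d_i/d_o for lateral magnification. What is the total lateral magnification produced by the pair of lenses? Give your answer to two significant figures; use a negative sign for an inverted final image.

0.095

Applying the thin-lens equation to the first lens, 1/9.5 = 1/31.5 + 1/d_i1, which gives d_i1 = 13.602 cm.
Its lateral magnification is m_1 = -d_i1/d_o1 = -(13.602)/31.5 = -0.4318.
Object distance for lens 2: d_o2 = 52.5 - 13.602 = 38.898 cm.
Applying the thin-lens equation again with f_2 = 7 cm and d_o2 = 38.898 cm gives d_i2 = 8.536 cm.
m_2 = -(8.536)/(38.898) = -0.2195.
The system's lateral magnification is m_1 m_2 = (-0.4318)(-0.2195) = 0.0948.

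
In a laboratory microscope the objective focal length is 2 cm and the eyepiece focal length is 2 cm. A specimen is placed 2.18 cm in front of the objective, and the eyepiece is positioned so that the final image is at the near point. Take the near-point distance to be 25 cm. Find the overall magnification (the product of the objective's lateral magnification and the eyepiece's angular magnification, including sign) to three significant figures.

-150

Objective: 1/d_i = 1/f_obj - 1/d_o = 1/2 - 1/2.18 = 0.04128 cm^-1, so d_i = 24.222 cm.
m_obj = -d_i/d_o = -24.222/2.18 = -11.111.
Eyepiece angular magnification (image at near point): M_eye = 1 + D/f_e = 1 + 25/2 = 13.500.
Overall M = m_obj x M_eye = (-11.111)(13.500) = -150.00.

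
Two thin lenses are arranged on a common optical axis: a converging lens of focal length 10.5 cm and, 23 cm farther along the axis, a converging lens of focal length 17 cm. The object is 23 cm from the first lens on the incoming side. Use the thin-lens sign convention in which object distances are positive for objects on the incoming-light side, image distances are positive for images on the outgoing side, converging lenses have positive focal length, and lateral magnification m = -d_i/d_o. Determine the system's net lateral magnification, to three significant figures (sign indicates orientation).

-1.07

Applying the thin-lens equation to the first lens, 1/10.5 = 1/23 + 1/d_i1, which gives d_i1 = 19.320 cm.
Its lateral magnification is m_1 = -d_i1/d_o1 = -(19.320)/23 = -0.8400.
The intermediate image is 19.320 cm to the right of lens 1, so d_o2 = L - d_i1 = 23 - 19.320 = 3.680 cm.
Applying the thin-lens equation again with f_2 = 17 cm and d_o2 = 3.680 cm gives d_i2 = -4.697 cm.
m_2 = -(-4.697)/(3.680) = 1.2763.
Total m = m_1 x m_2 = (-0.8400)(1.2763) = -1.0721.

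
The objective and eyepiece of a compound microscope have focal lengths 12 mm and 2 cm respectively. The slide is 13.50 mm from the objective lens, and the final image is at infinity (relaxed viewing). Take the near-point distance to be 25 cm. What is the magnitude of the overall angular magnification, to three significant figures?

Convert to cm: f_obj = 12 mm = 1.2 cm; d_o = 13.50 mm = 1.35 cm.
Objective: 1/d_i = 1/f_obj - 1/d_o = 1/1.2 - 1/1.35 = 0.09259 cm^-1, so d_i = 10.800 cm.
m_obj = -d_i/d_o = -10.800/1.35 = -8.000.
Eyepiece angular magnification (image at infinity): M_eye = D/f_e = 25/2 = 12.500.
Overall M = m_obj x M_eye = (-8.000)(12.500) = -100.00.
|M| = 100.00.

100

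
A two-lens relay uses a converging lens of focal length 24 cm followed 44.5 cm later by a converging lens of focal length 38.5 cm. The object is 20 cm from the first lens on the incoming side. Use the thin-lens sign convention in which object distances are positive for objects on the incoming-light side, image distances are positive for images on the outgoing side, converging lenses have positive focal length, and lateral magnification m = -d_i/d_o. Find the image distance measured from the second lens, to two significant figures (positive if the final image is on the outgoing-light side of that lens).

50 cm

Applying the thin-lens equation to the first lens, 1/24 = 1/20 + 1/d_i1, which gives d_i1 = -120.000 cm.
The intermediate image is virtual, 120.000 cm to the left of lens 1, so d_o2 = L - d_i1 = 44.5 - (-120.000) = 164.500 cm.
Applying the thin-lens equation again with f_2 = 38.5 cm and d_o2 = 164.500 cm gives d_i2 = 50.264 cm.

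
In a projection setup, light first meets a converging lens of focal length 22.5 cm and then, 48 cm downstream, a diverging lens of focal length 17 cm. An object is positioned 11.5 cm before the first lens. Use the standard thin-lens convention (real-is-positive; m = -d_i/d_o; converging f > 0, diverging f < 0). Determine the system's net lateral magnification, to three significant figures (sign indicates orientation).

Applying the thin-lens equation to the first lens, 1/22.5 = 1/11.5 + 1/d_i1, which gives d_i1 = -23.523 cm.
Its lateral magnification is m_1 = -d_i1/d_o1 = -(-23.523)/11.5 = 2.0455.
The intermediate image is virtual, 23.523 cm to the left of lens 1, so d_o2 = L - d_i1 = 48 - (-23.523) = 71.523 cm.
Applying the thin-lens equation again with f_2 = -17 cm and d_o2 = 71.523 cm gives d_i2 = -13.735 cm.
m_2 = -(-13.735)/(71.523) = 0.1920.
Overall magnification: m = m_1 m_2 = 0.3928.

0.393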